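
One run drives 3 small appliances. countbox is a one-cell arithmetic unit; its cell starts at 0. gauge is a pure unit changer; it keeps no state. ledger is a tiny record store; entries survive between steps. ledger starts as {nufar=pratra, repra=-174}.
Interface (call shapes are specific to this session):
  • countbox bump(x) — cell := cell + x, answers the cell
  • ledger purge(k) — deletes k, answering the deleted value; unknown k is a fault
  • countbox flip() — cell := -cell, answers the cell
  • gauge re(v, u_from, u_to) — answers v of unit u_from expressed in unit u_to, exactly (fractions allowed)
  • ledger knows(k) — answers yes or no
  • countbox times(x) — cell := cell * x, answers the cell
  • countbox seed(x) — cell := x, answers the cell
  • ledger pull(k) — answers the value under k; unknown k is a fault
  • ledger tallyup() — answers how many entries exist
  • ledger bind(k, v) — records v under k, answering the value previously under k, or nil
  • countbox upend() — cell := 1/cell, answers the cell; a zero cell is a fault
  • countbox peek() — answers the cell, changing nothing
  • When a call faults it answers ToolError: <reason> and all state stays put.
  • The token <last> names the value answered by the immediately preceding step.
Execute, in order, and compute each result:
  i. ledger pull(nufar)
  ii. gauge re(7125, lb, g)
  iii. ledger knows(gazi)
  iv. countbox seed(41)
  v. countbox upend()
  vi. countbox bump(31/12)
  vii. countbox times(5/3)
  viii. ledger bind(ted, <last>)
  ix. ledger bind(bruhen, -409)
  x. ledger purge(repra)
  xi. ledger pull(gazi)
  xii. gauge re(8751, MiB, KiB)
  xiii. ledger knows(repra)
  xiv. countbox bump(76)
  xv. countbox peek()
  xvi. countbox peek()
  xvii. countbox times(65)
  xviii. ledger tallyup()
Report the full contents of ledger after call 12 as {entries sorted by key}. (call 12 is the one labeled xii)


% ledger pull k: nufar
= pratra
% gauge re v: 7125 u_from: lb u_to: g
= 2585476509/800
% ledger knows k: gazi
= no
% countbox seed x: 41
= 41
% countbox upend
= 1/41
% countbox bump x: 31/12
= 1283/492
% countbox times x: 5/3
= 6415/1476
% ledger bind k: ted v: <last>
= nil
% ledger bind k: bruhen v: -409
= nil
% ledger purge k: repra
= -174
% ledger pull k: gazi
= ToolError: no such key gazi
% gauge re v: 8751 u_from: MiB u_to: KiB
= 8961024
% ledger knows k: repra
= no
% countbox bump x: 76
= 118591/1476
% countbox peek
= 118591/1476
% countbox peek
= 118591/1476
% countbox times x: 65
= 7708415/1476
% ledger tallyup
= 3

Answer: {bruhen=-409, nufar=pratra, ted=6415/1476}


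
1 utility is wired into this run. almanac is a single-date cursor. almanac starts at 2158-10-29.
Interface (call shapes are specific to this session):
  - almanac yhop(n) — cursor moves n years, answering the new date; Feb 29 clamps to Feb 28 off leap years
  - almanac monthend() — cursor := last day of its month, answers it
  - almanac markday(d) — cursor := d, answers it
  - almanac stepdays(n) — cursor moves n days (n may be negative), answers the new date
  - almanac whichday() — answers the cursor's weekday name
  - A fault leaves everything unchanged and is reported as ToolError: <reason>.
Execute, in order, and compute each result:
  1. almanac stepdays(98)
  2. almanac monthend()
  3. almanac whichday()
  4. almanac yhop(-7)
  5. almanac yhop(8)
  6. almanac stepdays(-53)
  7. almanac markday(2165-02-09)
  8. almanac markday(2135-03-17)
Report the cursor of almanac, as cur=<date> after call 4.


Act: almanac stepdays[n=98]
Obs: 2159-02-04
Act: almanac monthend[]
Obs: 2159-02-28
Act: almanac whichday[]
Obs: Wednesday
Act: almanac yhop[n=-7]
Obs: 2152-02-28
Act: almanac yhop[n=8]
Obs: 2160-02-28
Act: almanac stepdays[n=-53]
Obs: 2160-01-06
Act: almanac markday[d=2165-02-09]
Obs: 2165-02-09
Act: almanac markday[d=2135-03-17]
Obs: 2135-03-17

Answer: cur=2152-02-28


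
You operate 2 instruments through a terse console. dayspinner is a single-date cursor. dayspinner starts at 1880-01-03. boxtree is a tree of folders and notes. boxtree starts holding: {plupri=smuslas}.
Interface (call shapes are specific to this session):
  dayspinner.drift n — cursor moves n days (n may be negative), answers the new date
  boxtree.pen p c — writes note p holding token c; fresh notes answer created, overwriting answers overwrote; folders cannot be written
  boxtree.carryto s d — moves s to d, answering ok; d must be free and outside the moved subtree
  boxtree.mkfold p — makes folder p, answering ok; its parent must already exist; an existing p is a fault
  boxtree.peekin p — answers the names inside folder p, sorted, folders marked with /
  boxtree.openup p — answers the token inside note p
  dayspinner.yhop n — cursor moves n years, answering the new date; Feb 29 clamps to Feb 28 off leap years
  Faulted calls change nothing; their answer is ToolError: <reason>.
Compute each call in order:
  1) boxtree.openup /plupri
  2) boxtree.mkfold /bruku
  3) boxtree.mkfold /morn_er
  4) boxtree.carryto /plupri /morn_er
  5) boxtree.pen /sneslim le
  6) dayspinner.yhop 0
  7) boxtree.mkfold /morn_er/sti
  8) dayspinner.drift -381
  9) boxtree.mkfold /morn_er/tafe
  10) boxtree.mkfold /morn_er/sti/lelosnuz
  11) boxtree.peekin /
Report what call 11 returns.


# 1. openup(p=/plupri) -> smuslas
# 2. mkfold(p=/bruku) -> ok
# 3. mkfold(p=/morn_er) -> ok
# 4. carryto(s=/plupri, d=/morn_er) -> ToolError: exists
# 5. pen(p=/sneslim, c=le) -> created
# 6. yhop(n=0) -> 1880-01-03
# 7. mkfold(p=/morn_er/sti) -> ok
# 8. drift(n=-381) -> 1878-12-18
# 9. mkfold(p=/morn_er/tafe) -> ok
# 10. mkfold(p=/morn_er/sti/lelosnuz) -> ok
# 11. peekin(p=/) -> [bruku/, morn_er/, plupri, sneslim]

Answer: [bruku/, morn_er/, plupri, sneslim]


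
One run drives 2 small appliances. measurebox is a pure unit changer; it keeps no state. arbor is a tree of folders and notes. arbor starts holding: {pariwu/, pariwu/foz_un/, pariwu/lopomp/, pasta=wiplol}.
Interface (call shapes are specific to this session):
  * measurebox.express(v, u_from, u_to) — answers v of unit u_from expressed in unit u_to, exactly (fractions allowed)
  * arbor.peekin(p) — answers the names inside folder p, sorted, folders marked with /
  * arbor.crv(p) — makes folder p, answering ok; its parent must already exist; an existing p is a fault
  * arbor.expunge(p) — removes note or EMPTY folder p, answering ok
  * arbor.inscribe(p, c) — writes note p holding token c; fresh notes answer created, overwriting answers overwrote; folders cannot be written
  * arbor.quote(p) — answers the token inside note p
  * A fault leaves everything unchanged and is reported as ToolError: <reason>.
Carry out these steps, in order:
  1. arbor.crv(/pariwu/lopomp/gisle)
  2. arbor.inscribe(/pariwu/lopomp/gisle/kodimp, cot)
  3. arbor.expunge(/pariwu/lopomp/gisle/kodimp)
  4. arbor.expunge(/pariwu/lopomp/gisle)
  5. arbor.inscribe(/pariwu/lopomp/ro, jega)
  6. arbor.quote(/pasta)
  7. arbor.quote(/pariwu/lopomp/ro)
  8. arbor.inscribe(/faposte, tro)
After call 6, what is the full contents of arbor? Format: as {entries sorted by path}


Answer: {pariwu/, pariwu/foz_un/, pariwu/lopomp/, pariwu/lopomp/ro=jega, pasta=wiplol}

Derivation:
CALL crv[p=/pariwu/lopomp/gisle]
RET  ok
CALL inscribe[p=/pariwu/lopomp/gisle/kodimp; c=cot]
RET  created
CALL expunge[p=/pariwu/lopomp/gisle/kodimp]
RET  ok
CALL expunge[p=/pariwu/lopomp/gisle]
RET  ok
CALL inscribe[p=/pariwu/lopomp/ro; c=jega]
RET  created
CALL quote[p=/pasta]
RET  wiplol
CALL quote[p=/pariwu/lopomp/ro]
RET  jega
CALL inscribe[p=/faposte; c=tro]
RET  created


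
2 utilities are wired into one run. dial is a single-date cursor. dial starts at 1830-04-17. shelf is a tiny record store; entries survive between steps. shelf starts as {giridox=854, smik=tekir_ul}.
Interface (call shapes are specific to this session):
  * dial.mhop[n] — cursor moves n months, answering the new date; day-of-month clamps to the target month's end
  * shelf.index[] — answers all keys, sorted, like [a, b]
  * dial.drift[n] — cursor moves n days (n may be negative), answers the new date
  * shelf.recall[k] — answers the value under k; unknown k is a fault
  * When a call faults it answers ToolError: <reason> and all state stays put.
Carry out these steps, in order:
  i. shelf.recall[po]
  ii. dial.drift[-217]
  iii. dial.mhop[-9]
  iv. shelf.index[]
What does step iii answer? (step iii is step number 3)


Answer: 1828-12-12

Derivation:
>> shelf.recall(k='po')
<< ToolError: no such key po
>> dial.drift(n='-217')
<< 1829-09-12
>> dial.mhop(n='-9')
<< 1828-12-12
>> shelf.index()
<< [giridox, smik]


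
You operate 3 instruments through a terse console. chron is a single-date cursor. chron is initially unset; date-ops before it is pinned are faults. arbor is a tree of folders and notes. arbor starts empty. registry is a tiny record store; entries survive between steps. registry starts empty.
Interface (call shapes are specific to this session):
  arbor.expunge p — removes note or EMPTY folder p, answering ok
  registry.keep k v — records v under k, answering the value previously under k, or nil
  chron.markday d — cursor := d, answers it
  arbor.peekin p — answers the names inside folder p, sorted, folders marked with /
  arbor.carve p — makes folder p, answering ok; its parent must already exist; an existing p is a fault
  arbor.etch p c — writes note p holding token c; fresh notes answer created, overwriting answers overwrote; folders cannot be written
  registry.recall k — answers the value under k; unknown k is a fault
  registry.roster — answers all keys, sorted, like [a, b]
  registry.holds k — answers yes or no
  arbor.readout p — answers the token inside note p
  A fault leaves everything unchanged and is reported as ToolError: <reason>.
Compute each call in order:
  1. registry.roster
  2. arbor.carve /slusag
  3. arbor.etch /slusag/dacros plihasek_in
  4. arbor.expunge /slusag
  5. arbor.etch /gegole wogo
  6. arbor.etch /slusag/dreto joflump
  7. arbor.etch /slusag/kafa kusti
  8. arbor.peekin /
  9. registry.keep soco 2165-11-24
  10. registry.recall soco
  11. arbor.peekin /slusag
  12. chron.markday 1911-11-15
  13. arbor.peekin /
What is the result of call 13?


> registry.roster
:: []
> arbor.carve p→/slusag
:: ok
> arbor.etch p→/slusag/dacros c→plihasek_in
:: created
> arbor.expunge p→/slusag
:: ToolError: not empty
> arbor.etch p→/gegole c→wogo
:: created
> arbor.etch p→/slusag/dreto c→joflump
:: created
> arbor.etch p→/slusag/kafa c→kusti
:: created
> arbor.peekin p→/
:: [gegole, slusag/]
> registry.keep k→soco v→2165-11-24
:: nil
> registry.recall k→soco
:: 2165-11-24
> arbor.peekin p→/slusag
:: [dacros, dreto, kafa]
> chron.markday d→1911-11-15
:: 1911-11-15
> arbor.peekin p→/
:: [gegole, slusag/]

Answer: [gegole, slusag/]


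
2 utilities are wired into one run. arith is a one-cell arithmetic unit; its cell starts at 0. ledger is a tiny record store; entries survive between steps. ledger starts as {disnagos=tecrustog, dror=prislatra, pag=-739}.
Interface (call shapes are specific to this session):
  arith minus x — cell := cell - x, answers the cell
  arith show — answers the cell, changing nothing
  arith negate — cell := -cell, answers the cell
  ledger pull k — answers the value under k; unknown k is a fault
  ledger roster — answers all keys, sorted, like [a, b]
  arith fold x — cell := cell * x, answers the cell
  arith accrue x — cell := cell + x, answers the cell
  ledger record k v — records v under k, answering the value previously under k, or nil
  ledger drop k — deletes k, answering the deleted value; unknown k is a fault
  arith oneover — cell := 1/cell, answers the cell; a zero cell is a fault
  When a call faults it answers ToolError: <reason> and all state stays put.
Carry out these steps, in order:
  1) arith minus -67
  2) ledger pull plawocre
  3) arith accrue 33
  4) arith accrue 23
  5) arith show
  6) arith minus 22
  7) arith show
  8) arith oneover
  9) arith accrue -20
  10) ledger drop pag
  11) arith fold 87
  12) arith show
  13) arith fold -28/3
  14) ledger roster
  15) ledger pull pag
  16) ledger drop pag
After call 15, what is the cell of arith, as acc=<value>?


// arith minus(x→-67) ~> 67
// ledger pull(k→plawocre) ~> ToolError: no such key plawocre
// arith accrue(x→33) ~> 100
// arith accrue(x→23) ~> 123
// arith show() ~> 123
// arith minus(x→22) ~> 101
// arith show() ~> 101
// arith oneover() ~> 1/101
// arith accrue(x→-20) ~> -2019/101
// ledger drop(k→pag) ~> -739
// arith fold(x→87) ~> -175653/101
// arith show() ~> -175653/101
// arith fold(x→-28/3) ~> 1639428/101
// ledger roster() ~> [disnagos, dror]
// ledger pull(k→pag) ~> ToolError: no such key pag
// ledger drop(k→pag) ~> ToolError: no such key pag

Answer: acc=1639428/101


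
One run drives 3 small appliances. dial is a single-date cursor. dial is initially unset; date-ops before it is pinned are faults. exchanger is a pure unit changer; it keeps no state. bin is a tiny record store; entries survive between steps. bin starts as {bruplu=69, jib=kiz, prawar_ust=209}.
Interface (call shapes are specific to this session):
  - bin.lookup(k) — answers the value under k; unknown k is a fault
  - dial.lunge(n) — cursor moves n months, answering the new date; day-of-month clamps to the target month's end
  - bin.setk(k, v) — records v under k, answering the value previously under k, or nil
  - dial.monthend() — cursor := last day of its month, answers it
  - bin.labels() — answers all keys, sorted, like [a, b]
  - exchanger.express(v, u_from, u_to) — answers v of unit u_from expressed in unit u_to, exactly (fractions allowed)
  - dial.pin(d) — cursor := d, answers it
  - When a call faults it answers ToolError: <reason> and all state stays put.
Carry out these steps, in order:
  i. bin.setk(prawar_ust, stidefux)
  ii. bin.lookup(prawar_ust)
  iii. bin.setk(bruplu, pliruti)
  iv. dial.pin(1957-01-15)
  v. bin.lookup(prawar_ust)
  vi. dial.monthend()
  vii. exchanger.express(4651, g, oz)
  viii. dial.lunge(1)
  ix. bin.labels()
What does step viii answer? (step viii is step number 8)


Now I run bin.setk on k→prawar_ust, v→stidefux, yielding 209.
I invoke bin.lookup on k→prawar_ust, and get stidefux.
Calling bin.setk on k→bruplu, v→pliruti, → 69.
I try dial.pin on d→1957-01-15, and observe 1957-01-15.
I use bin.lookup on k→prawar_ust, giving stidefux.
Then dial.monthend, and see 1957-01-31.
I use exchanger.express on v→4651, u_from→g, u_to→oz, giving 7441600000/45359237.
I run dial.lunge on n→1, which returns 1957-02-28.
Then bin.labels(), and see [bruplu, jib, prawar_ust].

Answer: 1957-02-28


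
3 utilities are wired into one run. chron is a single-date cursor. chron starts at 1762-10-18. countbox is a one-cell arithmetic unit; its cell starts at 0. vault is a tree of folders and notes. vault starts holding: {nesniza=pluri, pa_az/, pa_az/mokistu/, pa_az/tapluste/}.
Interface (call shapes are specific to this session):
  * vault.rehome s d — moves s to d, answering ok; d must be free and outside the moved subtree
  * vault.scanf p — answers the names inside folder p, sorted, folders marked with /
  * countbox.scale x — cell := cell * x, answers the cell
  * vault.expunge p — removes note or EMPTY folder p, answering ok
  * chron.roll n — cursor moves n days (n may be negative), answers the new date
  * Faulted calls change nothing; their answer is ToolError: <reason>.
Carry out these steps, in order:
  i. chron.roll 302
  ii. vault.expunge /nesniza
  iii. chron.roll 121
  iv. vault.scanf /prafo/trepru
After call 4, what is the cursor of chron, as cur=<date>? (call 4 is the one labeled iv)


>>> chron.roll n→302
:: 1763-08-16
>>> vault.expunge p→/nesniza
:: ok
>>> chron.roll n→121
:: 1763-12-15
>>> vault.scanf p→/prafo/trepru
:: ToolError: not found

Answer: cur=1763-12-15


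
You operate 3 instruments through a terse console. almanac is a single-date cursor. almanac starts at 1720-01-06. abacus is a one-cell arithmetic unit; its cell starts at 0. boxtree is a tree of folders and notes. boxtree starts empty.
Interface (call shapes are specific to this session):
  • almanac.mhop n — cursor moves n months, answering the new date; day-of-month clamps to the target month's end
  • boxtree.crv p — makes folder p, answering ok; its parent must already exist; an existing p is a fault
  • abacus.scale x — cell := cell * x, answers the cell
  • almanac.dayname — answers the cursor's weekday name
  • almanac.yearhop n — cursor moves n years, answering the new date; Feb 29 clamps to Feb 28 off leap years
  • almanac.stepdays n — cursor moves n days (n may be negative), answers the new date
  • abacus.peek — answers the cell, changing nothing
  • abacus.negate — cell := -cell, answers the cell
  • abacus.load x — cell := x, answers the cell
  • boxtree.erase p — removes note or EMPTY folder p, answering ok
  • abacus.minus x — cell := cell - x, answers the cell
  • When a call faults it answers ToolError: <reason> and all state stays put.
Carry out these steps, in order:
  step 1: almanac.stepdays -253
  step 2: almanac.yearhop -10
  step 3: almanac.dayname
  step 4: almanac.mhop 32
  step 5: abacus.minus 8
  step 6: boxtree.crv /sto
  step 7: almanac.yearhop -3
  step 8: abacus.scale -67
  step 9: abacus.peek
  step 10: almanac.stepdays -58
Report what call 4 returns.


[in] almanac.stepdays n=-253
:: 1719-04-28
[in] almanac.yearhop n=-10
:: 1709-04-28
[in] almanac.dayname
:: Sunday
[in] almanac.mhop n=32
:: 1711-12-28
[in] abacus.minus x=8
:: -8
[in] boxtree.crv p=/sto
:: ok
[in] almanac.yearhop n=-3
:: 1708-12-28
[in] abacus.scale x=-67
:: 536
[in] abacus.peek
:: 536
[in] almanac.stepdays n=-58
:: 1708-10-31

Answer: 1711-12-28


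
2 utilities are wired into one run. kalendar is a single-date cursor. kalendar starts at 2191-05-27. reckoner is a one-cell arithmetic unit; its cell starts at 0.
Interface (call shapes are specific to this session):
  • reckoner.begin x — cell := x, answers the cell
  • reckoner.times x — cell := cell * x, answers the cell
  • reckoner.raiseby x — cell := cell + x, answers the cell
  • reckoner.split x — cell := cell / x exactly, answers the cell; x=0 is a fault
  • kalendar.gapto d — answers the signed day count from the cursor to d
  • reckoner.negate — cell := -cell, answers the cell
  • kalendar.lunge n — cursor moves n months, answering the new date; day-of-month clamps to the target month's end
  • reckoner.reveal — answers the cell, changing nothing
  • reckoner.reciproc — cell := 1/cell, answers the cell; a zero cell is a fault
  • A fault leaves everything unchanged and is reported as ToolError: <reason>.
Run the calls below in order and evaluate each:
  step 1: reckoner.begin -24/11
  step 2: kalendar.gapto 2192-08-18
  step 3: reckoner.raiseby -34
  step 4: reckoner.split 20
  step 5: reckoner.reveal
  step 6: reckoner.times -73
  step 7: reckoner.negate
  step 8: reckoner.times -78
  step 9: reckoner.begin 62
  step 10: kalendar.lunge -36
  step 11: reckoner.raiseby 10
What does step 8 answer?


>> reckoner.begin(x=-24/11)
<< -24/11
>> kalendar.gapto(d=2192-08-18)
<< 449
>> reckoner.raiseby(x=-34)
<< -398/11
>> reckoner.split(x=20)
<< -199/110
>> reckoner.reveal()
<< -199/110
>> reckoner.times(x=-73)
<< 14527/110
>> reckoner.negate()
<< -14527/110
>> reckoner.times(x=-78)
<< 566553/55
>> reckoner.begin(x=62)
<< 62
>> kalendar.lunge(n=-36)
<< 2188-05-27
>> reckoner.raiseby(x=10)
<< 72

Answer: 566553/55


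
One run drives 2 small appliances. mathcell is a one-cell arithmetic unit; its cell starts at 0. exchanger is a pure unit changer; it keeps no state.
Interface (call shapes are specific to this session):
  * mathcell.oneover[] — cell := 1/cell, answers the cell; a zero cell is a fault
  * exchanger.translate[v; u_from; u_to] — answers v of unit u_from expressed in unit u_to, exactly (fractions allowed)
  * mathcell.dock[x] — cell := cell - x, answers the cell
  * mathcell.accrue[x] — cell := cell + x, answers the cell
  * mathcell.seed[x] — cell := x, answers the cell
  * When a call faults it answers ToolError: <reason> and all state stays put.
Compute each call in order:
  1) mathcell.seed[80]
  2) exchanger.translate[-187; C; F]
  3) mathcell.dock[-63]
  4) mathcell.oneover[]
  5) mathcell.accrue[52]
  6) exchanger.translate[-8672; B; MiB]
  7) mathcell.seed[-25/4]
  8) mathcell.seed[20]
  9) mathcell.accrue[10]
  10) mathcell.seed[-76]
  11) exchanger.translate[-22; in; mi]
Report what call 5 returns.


% seed(80) : 80
% translate(-187, C, F) : -1523/5
% dock(-63) : 143
% oneover() : 1/143
% accrue(52) : 7437/143
% translate(-8672, B, MiB) : -271/32768
% seed(-25/4) : -25/4
% seed(20) : 20
% accrue(10) : 30
% seed(-76) : -76
% translate(-22, in, mi) : -1/2880

Answer: 7437/143


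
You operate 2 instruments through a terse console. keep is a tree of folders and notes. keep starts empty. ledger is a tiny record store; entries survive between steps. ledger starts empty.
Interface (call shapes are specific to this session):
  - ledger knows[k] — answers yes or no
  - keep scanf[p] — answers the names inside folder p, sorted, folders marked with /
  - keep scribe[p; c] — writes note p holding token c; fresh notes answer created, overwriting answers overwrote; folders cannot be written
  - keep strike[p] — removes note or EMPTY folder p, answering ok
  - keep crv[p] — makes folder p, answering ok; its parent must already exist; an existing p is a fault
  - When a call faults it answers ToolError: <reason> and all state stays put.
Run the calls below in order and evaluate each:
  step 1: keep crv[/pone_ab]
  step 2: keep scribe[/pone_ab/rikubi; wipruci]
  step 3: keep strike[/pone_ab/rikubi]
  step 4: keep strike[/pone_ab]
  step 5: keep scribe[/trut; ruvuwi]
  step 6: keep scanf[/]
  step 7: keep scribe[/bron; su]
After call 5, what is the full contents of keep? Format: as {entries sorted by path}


I try keep crv with p: /pone_ab, and see ok.
Then keep scribe with p: /pone_ab/rikubi, c: wipruci, and get created.
Next I call keep strike with p: /pone_ab/rikubi, and observe ok.
I try keep strike with p: /pone_ab, and get ok.
I run keep scribe with p: /trut, c: ruvuwi, — result: created.
I use keep scanf with p: /, and get [trut].
Calling keep scribe with p: /bron, c: su: created.

Answer: {trut=ruvuwi}


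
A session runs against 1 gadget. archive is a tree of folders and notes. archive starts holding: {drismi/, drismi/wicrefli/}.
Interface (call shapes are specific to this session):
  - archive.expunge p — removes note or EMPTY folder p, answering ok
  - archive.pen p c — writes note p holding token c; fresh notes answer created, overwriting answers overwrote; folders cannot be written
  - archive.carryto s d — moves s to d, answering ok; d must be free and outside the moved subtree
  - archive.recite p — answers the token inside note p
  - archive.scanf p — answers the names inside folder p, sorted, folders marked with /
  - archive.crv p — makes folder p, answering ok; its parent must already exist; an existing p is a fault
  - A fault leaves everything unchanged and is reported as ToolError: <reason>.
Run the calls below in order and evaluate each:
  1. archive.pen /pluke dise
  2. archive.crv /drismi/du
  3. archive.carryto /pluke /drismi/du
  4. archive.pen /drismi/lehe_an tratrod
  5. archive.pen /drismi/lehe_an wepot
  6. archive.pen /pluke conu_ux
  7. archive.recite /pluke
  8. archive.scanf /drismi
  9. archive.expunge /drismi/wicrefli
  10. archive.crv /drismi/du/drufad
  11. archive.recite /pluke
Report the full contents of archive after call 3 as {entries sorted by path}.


Answer: {drismi/, drismi/du/, drismi/wicrefli/, pluke=dise}

Derivation:
Act: pen[/pluke; dise]
Obs: created
Act: crv[/drismi/du]
Obs: ok
Act: carryto[/pluke; /drismi/du]
Obs: ToolError: exists
Act: pen[/drismi/lehe_an; tratrod]
Obs: created
Act: pen[/drismi/lehe_an; wepot]
Obs: overwrote
Act: pen[/pluke; conu_ux]
Obs: overwrote
Act: recite[/pluke]
Obs: conu_ux
Act: scanf[/drismi]
Obs: [du/, lehe_an, wicrefli/]
Act: expunge[/drismi/wicrefli]
Obs: ok
Act: crv[/drismi/du/drufad]
Obs: ok
Act: recite[/pluke]
Obs: conu_ux


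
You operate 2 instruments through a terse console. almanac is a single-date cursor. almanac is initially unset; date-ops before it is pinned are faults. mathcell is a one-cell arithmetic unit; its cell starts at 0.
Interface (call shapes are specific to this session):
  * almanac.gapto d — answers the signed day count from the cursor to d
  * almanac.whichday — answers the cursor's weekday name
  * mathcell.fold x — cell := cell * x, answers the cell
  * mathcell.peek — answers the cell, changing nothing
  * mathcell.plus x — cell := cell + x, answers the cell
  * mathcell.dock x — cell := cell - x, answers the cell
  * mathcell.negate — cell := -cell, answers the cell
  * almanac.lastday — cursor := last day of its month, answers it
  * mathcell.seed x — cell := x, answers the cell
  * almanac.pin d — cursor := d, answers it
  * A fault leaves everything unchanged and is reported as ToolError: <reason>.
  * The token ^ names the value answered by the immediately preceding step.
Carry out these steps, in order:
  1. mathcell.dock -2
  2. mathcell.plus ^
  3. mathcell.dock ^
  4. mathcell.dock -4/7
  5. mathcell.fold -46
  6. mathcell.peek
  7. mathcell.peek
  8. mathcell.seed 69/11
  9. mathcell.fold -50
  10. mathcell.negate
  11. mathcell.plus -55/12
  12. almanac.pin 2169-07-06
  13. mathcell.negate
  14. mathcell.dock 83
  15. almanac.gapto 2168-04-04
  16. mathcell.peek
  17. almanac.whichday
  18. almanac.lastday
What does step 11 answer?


-- mathcell.dock(x→-2) ~> 2
-- mathcell.plus(x→^) ~> 4
-- mathcell.dock(x→^) ~> 0
-- mathcell.dock(x→-4/7) ~> 4/7
-- mathcell.fold(x→-46) ~> -184/7
-- mathcell.peek() ~> -184/7
-- mathcell.peek() ~> -184/7
-- mathcell.seed(x→69/11) ~> 69/11
-- mathcell.fold(x→-50) ~> -3450/11
-- mathcell.negate() ~> 3450/11
-- mathcell.plus(x→-55/12) ~> 40795/132
-- almanac.pin(d→2169-07-06) ~> 2169-07-06
-- mathcell.negate() ~> -40795/132
-- mathcell.dock(x→83) ~> -51751/132
-- almanac.gapto(d→2168-04-04) ~> -458
-- mathcell.peek() ~> -51751/132
-- almanac.whichday() ~> Thursday
-- almanac.lastday() ~> 2169-07-31

Answer: 40795/132


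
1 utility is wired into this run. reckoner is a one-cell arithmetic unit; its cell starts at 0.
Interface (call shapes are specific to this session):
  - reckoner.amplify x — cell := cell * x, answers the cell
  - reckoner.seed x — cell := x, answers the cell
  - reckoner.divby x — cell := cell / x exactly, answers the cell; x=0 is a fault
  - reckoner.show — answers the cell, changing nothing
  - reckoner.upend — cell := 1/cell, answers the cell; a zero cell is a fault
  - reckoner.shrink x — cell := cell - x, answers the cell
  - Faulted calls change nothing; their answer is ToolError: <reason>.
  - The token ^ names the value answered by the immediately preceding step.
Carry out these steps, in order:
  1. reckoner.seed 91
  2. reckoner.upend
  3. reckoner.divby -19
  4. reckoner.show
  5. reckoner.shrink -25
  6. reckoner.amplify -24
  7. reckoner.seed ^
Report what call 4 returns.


Answer: -1/1729

Derivation:
Do: reckoner.seed[91]
See: 91
Do: reckoner.upend[]
See: 1/91
Do: reckoner.divby[-19]
See: -1/1729
Do: reckoner.show[]
See: -1/1729
Do: reckoner.shrink[-25]
See: 43224/1729
Do: reckoner.amplify[-24]
See: -1037376/1729
Do: reckoner.seed[^]
See: -1037376/1729


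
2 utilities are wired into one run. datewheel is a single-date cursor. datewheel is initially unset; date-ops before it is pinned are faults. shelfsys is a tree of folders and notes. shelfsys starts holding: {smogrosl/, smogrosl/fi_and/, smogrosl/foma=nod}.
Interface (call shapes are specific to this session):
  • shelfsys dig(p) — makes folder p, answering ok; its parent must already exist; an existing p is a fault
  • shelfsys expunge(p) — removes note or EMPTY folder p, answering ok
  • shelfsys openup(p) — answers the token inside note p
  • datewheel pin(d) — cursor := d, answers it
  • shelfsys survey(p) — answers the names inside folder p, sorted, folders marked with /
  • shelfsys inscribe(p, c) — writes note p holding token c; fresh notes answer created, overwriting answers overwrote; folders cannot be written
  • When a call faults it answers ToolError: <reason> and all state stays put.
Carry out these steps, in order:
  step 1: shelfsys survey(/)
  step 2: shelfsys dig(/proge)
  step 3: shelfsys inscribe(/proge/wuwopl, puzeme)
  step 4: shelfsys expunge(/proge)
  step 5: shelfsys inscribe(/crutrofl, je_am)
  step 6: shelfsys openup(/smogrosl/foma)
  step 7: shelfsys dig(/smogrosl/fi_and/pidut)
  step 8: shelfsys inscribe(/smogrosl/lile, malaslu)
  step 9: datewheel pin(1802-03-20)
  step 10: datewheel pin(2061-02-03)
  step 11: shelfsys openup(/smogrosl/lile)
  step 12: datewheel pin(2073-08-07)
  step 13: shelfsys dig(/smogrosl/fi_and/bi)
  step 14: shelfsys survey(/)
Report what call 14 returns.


// 1. shelfsys survey(p: /) => [smogrosl/]
// 2. shelfsys dig(p: /proge) => ok
// 3. shelfsys inscribe(p: /proge/wuwopl, c: puzeme) => created
// 4. shelfsys expunge(p: /proge) => ToolError: not empty
// 5. shelfsys inscribe(p: /crutrofl, c: je_am) => created
// 6. shelfsys openup(p: /smogrosl/foma) => nod
// 7. shelfsys dig(p: /smogrosl/fi_and/pidut) => ok
// 8. shelfsys inscribe(p: /smogrosl/lile, c: malaslu) => created
// 9. datewheel pin(d: 1802-03-20) => 1802-03-20
// 10. datewheel pin(d: 2061-02-03) => 2061-02-03
// 11. shelfsys openup(p: /smogrosl/lile) => malaslu
// 12. datewheel pin(d: 2073-08-07) => 2073-08-07
// 13. shelfsys dig(p: /smogrosl/fi_and/bi) => ok
// 14. shelfsys survey(p: /) => [crutrofl, proge/, smogrosl/]

Answer: [crutrofl, proge/, smogrosl/]


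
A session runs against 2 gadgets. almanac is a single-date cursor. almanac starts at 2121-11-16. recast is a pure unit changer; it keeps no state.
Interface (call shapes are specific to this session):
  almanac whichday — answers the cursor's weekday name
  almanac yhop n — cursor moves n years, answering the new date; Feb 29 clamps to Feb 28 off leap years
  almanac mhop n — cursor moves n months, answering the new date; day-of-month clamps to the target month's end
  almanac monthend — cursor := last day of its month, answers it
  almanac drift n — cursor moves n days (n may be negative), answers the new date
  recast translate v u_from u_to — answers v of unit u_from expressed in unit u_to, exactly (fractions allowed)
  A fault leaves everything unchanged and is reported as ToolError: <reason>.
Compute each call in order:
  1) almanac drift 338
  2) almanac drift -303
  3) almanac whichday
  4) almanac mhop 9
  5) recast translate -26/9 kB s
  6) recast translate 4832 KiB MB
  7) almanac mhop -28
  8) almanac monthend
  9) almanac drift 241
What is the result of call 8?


Answer: 2120-05-31

Derivation:
Act: almanac drift[338]
Obs: 2122-10-20
Act: almanac drift[-303]
Obs: 2121-12-21
Act: almanac whichday[]
Obs: Sunday
Act: almanac mhop[9]
Obs: 2122-09-21
Act: recast translate[-26/9; kB; s]
Obs: ToolError: incompatible units
Act: recast translate[4832; KiB; MB]
Obs: 77312/15625
Act: almanac mhop[-28]
Obs: 2120-05-21
Act: almanac monthend[]
Obs: 2120-05-31
Act: almanac drift[241]
Obs: 2121-01-27


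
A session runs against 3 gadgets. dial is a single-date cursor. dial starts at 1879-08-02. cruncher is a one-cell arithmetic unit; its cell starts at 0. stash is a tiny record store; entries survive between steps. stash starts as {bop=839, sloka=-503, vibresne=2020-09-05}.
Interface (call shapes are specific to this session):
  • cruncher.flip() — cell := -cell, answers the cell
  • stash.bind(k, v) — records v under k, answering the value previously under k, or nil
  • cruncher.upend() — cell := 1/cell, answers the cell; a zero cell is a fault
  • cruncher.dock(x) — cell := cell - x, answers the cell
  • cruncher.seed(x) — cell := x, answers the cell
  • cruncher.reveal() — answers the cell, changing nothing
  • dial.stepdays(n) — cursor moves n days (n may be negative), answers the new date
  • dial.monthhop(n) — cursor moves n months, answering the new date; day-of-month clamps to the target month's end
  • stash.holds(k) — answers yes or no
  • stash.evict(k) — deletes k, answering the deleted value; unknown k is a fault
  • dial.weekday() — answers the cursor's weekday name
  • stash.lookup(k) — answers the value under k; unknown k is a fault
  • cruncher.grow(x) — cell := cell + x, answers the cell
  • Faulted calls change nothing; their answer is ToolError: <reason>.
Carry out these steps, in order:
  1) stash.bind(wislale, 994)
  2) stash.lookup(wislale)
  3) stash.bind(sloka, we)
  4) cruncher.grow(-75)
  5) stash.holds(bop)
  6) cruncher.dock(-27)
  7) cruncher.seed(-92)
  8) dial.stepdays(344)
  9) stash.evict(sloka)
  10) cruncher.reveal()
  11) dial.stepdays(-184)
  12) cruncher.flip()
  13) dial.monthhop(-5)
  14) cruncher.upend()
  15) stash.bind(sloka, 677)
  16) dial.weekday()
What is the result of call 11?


Step: stash.bind[k→wislale; v→994]
Result: nil
Step: stash.lookup[k→wislale]
Result: 994
Step: stash.bind[k→sloka; v→we]
Result: -503
Step: cruncher.grow[x→-75]
Result: -75
Step: stash.holds[k→bop]
Result: yes
Step: cruncher.dock[x→-27]
Result: -48
Step: cruncher.seed[x→-92]
Result: -92
Step: dial.stepdays[n→344]
Result: 1880-07-11
Step: stash.evict[k→sloka]
Result: we
Step: cruncher.reveal[]
Result: -92
Step: dial.stepdays[n→-184]
Result: 1880-01-09
Step: cruncher.flip[]
Result: 92
Step: dial.monthhop[n→-5]
Result: 1879-08-09
Step: cruncher.upend[]
Result: 1/92
Step: stash.bind[k→sloka; v→677]
Result: nil
Step: dial.weekday[]
Result: Saturday

Answer: 1880-01-09


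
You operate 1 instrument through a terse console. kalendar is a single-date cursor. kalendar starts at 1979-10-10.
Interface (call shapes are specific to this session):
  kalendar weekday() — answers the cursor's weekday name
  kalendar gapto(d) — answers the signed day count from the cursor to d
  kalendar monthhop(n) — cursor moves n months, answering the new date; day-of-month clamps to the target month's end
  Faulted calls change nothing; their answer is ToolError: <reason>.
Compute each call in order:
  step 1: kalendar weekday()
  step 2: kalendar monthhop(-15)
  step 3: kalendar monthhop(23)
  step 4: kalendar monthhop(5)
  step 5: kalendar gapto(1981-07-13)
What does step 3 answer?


Answer: 1980-06-10

Derivation:
==> kalendar weekday()
<== Wednesday
==> kalendar monthhop(n='-15')
<== 1978-07-10
==> kalendar monthhop(n='23')
<== 1980-06-10
==> kalendar monthhop(n='5')
<== 1980-11-10
==> kalendar gapto(d='1981-07-13')
<== 245


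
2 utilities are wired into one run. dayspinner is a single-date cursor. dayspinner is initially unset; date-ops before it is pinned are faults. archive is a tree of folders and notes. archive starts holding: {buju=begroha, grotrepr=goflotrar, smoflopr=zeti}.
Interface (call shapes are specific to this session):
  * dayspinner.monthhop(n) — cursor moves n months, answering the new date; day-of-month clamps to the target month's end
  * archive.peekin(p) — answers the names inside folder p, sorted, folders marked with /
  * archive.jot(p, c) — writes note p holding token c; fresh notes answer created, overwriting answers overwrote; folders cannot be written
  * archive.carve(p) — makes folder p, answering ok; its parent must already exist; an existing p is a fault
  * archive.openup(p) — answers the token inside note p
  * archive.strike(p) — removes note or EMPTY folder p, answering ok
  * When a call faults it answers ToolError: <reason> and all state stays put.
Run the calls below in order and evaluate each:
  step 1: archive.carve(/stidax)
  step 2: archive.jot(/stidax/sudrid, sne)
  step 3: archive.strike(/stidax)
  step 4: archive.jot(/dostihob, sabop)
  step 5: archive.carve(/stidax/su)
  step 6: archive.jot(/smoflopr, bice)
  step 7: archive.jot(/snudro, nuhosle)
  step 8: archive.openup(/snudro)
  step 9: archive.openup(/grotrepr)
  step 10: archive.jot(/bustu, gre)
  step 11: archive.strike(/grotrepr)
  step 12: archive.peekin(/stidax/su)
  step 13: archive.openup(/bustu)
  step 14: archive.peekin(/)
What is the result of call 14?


Now I run archive.carve(p='/stidax'), giving ok.
I use archive.jot(p='/stidax/sudrid', c='sne'), and see created.
Then archive.strike(p='/stidax'), and see ToolError: not empty.
I run archive.jot(p='/dostihob', c='sabop'), which returns created.
Next I call archive.carve(p='/stidax/su'), and observe ok.
I run archive.jot(p='/smoflopr', c='bice'), and see overwrote.
I try archive.jot(p='/snudro', c='nuhosle'), and observe created.
Next I call archive.openup(p='/snudro'), and see nuhosle.
I invoke archive.openup(p='/grotrepr'), yielding goflotrar.
Using archive.jot(p='/bustu', c='gre'), and see created.
I try archive.strike(p='/grotrepr'), giving ok.
Now I run archive.peekin(p='/stidax/su'), yielding [].
I use archive.openup(p='/bustu'), giving gre.
Using archive.peekin(p='/'): [buju, bustu, dostihob, smoflopr, snudro, stidax/].

Answer: [buju, bustu, dostihob, smoflopr, snudro, stidax/]


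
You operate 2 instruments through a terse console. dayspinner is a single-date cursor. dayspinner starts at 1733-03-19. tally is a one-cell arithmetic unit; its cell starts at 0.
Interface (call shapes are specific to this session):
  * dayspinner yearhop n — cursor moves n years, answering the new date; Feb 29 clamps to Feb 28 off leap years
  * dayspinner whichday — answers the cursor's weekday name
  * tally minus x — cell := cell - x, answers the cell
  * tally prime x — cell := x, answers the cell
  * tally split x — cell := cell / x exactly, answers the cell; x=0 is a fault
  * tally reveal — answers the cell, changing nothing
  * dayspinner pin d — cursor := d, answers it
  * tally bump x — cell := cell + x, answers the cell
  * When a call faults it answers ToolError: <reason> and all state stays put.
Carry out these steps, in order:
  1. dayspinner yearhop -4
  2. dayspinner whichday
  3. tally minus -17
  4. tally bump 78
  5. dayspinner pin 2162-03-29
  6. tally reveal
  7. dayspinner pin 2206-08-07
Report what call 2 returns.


Answer: Saturday

Derivation:
-> dayspinner yearhop(n='-4')
<- 1729-03-19
-> dayspinner whichday()
<- Saturday
-> tally minus(x='-17')
<- 17
-> tally bump(x='78')
<- 95
-> dayspinner pin(d='2162-03-29')
<- 2162-03-29
-> tally reveal()
<- 95
-> dayspinner pin(d='2206-08-07')
<- 2206-08-07


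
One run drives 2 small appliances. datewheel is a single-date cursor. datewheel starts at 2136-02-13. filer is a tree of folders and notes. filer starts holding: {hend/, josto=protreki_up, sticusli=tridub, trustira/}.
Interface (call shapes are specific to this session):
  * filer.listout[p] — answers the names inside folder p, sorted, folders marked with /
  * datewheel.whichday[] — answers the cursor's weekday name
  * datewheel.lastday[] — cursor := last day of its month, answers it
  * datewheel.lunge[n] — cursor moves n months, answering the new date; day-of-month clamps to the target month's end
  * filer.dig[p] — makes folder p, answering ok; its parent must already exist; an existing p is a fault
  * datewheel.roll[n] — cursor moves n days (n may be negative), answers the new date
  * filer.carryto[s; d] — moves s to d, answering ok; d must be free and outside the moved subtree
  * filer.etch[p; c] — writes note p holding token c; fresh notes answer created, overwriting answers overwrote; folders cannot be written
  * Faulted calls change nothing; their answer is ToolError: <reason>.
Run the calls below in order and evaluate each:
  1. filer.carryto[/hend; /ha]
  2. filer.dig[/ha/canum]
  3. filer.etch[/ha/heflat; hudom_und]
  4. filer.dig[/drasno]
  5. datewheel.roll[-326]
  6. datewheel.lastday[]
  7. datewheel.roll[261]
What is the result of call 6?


Answer: 2135-03-31

Derivation:
! 1. carryto(s=/hend, d=/ha) == ok
! 2. dig(p=/ha/canum) == ok
! 3. etch(p=/ha/heflat, c=hudom_und) == created
! 4. dig(p=/drasno) == ok
! 5. roll(n=-326) == 2135-03-24
! 6. lastday() == 2135-03-31
! 7. roll(n=261) == 2135-12-17
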